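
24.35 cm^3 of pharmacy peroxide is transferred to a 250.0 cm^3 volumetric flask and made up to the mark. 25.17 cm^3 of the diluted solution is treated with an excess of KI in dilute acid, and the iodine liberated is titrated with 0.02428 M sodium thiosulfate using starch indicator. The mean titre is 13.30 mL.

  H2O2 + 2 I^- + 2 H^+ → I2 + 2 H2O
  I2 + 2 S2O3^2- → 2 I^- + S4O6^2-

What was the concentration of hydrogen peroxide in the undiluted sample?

0.06586 M

n(S2O3^2-) = 0.01330 × 0.02428 = 3.229 × 10^-4 mol
n(I2) = n(S2O3^2-)/2 = 1.615 × 10^-4 mol
n(H2O2) in the aliquot = 1.615 × 10^-4 mol (1:1 ratio)
[H2O2]_dilute = 1.615 × 10^-4 / 0.02517 = 0.006415 mol/L
[H2O2]_original = 0.006415 × 250.0/24.35 = 0.06586 mol/L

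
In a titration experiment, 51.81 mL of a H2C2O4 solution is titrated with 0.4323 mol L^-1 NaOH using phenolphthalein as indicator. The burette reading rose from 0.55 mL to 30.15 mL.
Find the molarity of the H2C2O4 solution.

H2C2O4 + 2 NaOH → Na2C2O4 + 2 H2O
n(NaOH) = 0.02960 L × 0.4323 mol/L = 0.01280 mol
From the 1:2 mole ratio, n(H2C2O4) = 1/2 × 0.01280 = 6.398 × 10^-3 mol
[H2C2O4] = 6.398 × 10^-3 mol / 0.05181 L = 0.1235 mol/L

0.1235 mol/L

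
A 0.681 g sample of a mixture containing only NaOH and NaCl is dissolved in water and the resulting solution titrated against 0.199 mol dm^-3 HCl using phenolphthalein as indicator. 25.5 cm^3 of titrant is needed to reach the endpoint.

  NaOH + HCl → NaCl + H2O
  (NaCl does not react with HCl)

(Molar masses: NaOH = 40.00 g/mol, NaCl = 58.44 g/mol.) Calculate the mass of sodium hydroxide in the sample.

0.203 g

n(HCl) = 0.0255 × 0.199 = 5.07 × 10^-3 mol
Let x = n(NaOH), y = n(NaCl).
Titrant: 1x = 5.07 × 10^-3;  mass: 40.00x + 58.44y = 0.681
Solving, x = 5.07 × 10^-3 mol, y = 8.18 × 10^-3 mol
mass of NaOH = 5.07 × 10^-3 × 40.00 = 0.203 g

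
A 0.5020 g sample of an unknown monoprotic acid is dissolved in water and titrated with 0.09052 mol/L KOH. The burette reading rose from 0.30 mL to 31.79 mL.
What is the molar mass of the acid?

176.1 g/mol

n(KOH) = 0.03149 L × 0.09052 mol/L = 2.850 × 10^-3 mol
n(HA) = 2.850 × 10^-3 mol (1:1 ratio)
M = m / n = 0.5020 g / 2.850 × 10^-3 mol = 176.1 g/mol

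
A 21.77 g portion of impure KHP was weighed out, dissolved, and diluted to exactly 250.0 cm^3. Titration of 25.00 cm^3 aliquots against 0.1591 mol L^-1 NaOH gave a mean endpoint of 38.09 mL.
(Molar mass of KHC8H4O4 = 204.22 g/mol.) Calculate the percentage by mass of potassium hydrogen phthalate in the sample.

KHC8H4O4 + NaOH → KNaC8H4O4 + H2O
n(NaOH) per titration = 0.03809 × 0.1591 = 6.060 × 10^-3 mol
n(KHC8H4O4) in each aliquot = 6.060 × 10^-3 mol (1:1 ratio)
n(KHC8H4O4) in the whole flask = 6.060 × 10^-3 × 250.0/25.00 = 0.06060 mol
mass of KHC8H4O4 = 0.06060 × 204.22 = 12.38 g
% KHC8H4O4 = 12.38 / 21.77 × 100 = 56.85 %

56.85 %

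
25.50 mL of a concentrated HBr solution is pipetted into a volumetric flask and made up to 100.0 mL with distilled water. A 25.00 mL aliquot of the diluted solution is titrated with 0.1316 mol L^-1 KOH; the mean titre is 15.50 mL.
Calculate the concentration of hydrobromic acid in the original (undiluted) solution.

0.3200 mol/L

HBr + KOH → KBr + H2O
n(KOH) = 0.01550 × 0.1316 = 2.040 × 10^-3 mol
n(HBr) in the aliquot = 2.040 × 10^-3 mol (1:1 ratio)
[HBr]_dilute = 2.040 × 10^-3 / 0.02500 = 0.08159 mol/L
Dilution factor = 100.0 / 25.50 = 3.922
[HBr]_stock = 0.08159 × 3.922 = 0.3200 mol/L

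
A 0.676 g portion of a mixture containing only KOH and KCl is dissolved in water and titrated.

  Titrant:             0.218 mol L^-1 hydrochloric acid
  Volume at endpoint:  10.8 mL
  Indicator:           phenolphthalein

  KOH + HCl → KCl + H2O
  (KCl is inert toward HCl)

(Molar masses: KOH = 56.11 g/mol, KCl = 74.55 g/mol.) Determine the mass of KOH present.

0.132 g

n(HCl) = 0.0108 × 0.218 = 2.35 × 10^-3 mol
Let x = n(KOH), y = n(KCl).
Titrant: 1x = 2.35 × 10^-3;  mass: 56.11x + 74.55y = 0.676
Solving, x = 2.35 × 10^-3 mol, y = 7.30 × 10^-3 mol
mass of KOH = 2.35 × 10^-3 × 56.11 = 0.132 g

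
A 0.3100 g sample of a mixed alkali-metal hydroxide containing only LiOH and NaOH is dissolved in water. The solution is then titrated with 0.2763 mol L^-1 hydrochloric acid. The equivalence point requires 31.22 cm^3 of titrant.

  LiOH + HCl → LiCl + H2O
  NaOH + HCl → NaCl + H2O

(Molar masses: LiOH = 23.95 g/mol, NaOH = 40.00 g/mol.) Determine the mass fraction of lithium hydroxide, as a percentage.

n(HCl) = 0.03122 × 0.2763 = 8.626 × 10^-3 mol
Let x = n(LiOH), y = n(NaOH).
Titrant: 1x + 1y = 8.626 × 10^-3;  mass: 23.95x + 40.00y = 0.3100
Solving, x = 2.183 × 10^-3 mol, y = 6.443 × 10^-3 mol
mass of LiOH = 2.183 × 10^-3 × 23.95 = 0.05229 g
% LiOH = 0.05229 / 0.3100 × 100 = 16.87 %

16.87 %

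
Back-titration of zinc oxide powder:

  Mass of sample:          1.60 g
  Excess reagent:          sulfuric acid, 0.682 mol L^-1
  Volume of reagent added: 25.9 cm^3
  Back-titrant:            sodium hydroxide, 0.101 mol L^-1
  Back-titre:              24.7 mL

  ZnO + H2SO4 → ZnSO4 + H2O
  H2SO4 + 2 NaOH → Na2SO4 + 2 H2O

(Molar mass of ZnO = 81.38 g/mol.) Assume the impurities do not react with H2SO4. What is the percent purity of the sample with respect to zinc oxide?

n(H2SO4) added = 0.0259 × 0.682 = 0.0177 mol
n(NaOH) used in back-titration = 0.0247 × 0.101 = 2.49 × 10^-3 mol
From the 1:2 ratio, n(H2SO4) left over = 1/2 × 2.49 × 10^-3 = 1.25 × 10^-3 mol
n(H2SO4) consumed by analyte = 0.0177 − 1.25 × 10^-3 = 0.0164 mol
n(ZnO) = 0.0164 mol (1:1 ratio)
mass of ZnO = 0.0164 × 81.38 = 1.34 g
% ZnO = 1.34 / 1.60 × 100 = 83.5 %

83.5 %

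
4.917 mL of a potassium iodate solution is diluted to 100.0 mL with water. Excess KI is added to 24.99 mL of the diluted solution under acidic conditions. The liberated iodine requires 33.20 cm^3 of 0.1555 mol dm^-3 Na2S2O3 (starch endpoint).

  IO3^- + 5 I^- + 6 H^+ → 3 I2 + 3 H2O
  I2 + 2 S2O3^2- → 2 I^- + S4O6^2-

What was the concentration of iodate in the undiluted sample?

n(S2O3^2-) = 0.03320 × 0.1555 = 5.163 × 10^-3 mol
n(I2) = n(S2O3^2-)/2 = 2.581 × 10^-3 mol
From the 1:3 ratio, n(IO3^-) in the aliquot = 1/3 × 2.581 × 10^-3 = 8.604 × 10^-4 mol
[IO3^-]_dilute = 8.604 × 10^-4 / 0.02499 = 0.03443 mol/L
[IO3^-]_original = 0.03443 × 100.0/4.917 = 0.7002 mol/L

0.7002 mol/L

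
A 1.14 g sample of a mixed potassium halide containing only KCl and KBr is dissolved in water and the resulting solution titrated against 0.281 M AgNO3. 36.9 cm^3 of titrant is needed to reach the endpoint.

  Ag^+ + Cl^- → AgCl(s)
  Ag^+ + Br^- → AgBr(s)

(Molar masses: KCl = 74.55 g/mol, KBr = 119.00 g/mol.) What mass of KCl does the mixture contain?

n(AgNO3) = 0.0369 × 0.281 = 0.0104 mol
Let x = n(KCl), y = n(KBr).
Titrant: 1x + 1y = 0.0104;  mass: 74.55x + 119.00y = 1.14
Solving, x = 2.11 × 10^-3 mol, y = 8.26 × 10^-3 mol
mass of KCl = 2.11 × 10^-3 × 74.55 = 0.157 g

0.157 g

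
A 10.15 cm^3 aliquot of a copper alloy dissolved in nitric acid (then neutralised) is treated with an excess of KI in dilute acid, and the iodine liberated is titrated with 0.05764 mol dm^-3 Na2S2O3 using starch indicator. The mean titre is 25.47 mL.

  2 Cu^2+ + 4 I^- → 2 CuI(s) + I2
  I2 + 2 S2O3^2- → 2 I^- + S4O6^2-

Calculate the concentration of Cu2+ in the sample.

n(S2O3^2-) = 0.02547 × 0.05764 = 1.468 × 10^-3 mol
n(I2) = n(S2O3^2-)/2 = 7.340 × 10^-4 mol
From the 2:1 ratio, n(Cu2+) in the aliquot = 2/1 × 7.340 × 10^-4 = 1.468 × 10^-3 mol
[Cu2+] = 1.468 × 10^-3 / 0.01015 = 0.1446 mol/L

0.1446 mol/L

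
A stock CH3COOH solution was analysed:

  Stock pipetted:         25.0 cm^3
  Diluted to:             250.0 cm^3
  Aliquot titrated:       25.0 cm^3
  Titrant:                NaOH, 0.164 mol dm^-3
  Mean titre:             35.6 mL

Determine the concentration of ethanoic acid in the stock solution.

2.34 mol/L

CH3COOH + NaOH → CH3COONa + H2O
n(NaOH) = 0.0356 × 0.164 = 5.84 × 10^-3 mol
n(CH3COOH) in the aliquot = 5.84 × 10^-3 mol (1:1 ratio)
[CH3COOH]_dilute = 5.84 × 10^-3 / 0.0250 = 0.234 mol/L
Dilution factor = 250.0 / 25.0 = 10.00
[CH3COOH]_stock = 0.234 × 10.00 = 2.34 mol/L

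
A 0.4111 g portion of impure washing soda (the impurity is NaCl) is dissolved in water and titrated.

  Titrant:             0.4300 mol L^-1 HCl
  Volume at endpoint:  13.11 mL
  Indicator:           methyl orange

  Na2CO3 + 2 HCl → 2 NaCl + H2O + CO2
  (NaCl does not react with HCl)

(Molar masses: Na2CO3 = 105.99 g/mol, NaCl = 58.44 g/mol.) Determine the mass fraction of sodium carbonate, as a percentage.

n(HCl) = 0.01311 × 0.4300 = 5.637 × 10^-3 mol
Let x = n(Na2CO3), y = n(NaCl).
Titrant: 2x = 5.637 × 10^-3;  mass: 105.99x + 58.44y = 0.4111
Solving, x = 2.819 × 10^-3 mol, y = 1.923 × 10^-3 mol
mass of Na2CO3 = 2.819 × 10^-3 × 105.99 = 0.2987 g
% Na2CO3 = 0.2987 / 0.4111 × 100 = 72.67 %

72.67 %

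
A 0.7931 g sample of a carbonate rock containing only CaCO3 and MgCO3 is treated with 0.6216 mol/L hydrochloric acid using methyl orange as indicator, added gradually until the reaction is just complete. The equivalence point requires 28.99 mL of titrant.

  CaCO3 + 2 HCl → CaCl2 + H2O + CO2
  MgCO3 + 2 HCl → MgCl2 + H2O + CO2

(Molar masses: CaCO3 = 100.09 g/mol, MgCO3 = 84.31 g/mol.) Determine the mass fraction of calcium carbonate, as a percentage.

26.76 %

n(HCl) = 0.02899 × 0.6216 = 0.01802 mol
Let x = n(CaCO3), y = n(MgCO3).
Titrant: 2x + 2y = 0.01802;  mass: 100.09x + 84.31y = 0.7931
Solving, x = 2.120 × 10^-3 mol, y = 6.890 × 10^-3 mol
mass of CaCO3 = 2.120 × 10^-3 × 100.09 = 0.2122 g
% CaCO3 = 0.2122 / 0.7931 × 100 = 26.76 %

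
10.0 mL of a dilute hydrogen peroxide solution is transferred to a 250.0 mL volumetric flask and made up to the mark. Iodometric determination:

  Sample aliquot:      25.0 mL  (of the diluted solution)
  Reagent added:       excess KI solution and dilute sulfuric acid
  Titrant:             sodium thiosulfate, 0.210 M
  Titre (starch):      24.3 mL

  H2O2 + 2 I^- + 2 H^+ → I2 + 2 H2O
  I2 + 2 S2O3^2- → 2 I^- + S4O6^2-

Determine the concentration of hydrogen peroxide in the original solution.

n(S2O3^2-) = 0.0243 × 0.210 = 5.10 × 10^-3 mol
n(I2) = n(S2O3^2-)/2 = 2.55 × 10^-3 mol
n(H2O2) in the aliquot = 2.55 × 10^-3 mol (1:1 ratio)
[H2O2]_dilute = 2.55 × 10^-3 / 0.0250 = 0.102 mol/L
[H2O2]_original = 0.102 × 250.0/10.0 = 2.55 mol/L

2.55 M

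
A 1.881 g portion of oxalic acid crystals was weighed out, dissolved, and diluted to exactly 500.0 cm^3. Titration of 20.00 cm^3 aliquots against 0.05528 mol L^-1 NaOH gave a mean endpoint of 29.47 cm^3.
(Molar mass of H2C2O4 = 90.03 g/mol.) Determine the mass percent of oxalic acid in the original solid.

H2C2O4 + 2 NaOH → Na2C2O4 + 2 H2O
n(NaOH) per titration = 0.02947 × 0.05528 = 1.629 × 10^-3 mol
From the 1:2 ratio, n(H2C2O4) in each aliquot = 1/2 × 1.629 × 10^-3 = 8.146 × 10^-4 mol
n(H2C2O4) in the whole flask = 8.146 × 10^-4 × 500.0/20.00 = 0.02036 mol
mass of H2C2O4 = 0.02036 × 90.03 = 1.833 g
% H2C2O4 = 1.833 / 1.881 × 100 = 97.47 %

97.47 %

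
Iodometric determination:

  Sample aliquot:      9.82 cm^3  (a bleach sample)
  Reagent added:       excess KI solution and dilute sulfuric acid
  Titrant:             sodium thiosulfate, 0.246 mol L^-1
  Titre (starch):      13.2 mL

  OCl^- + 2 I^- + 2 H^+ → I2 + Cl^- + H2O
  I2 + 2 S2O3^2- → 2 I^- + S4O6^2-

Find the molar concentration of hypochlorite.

n(S2O3^2-) = 0.0132 × 0.246 = 3.25 × 10^-3 mol
n(I2) = n(S2O3^2-)/2 = 1.62 × 10^-3 mol
n(OCl^-) in the aliquot = 1.62 × 10^-3 mol (1:1 ratio)
[OCl^-] = 1.62 × 10^-3 / 0.00982 = 0.165 mol/L

0.165 mol/L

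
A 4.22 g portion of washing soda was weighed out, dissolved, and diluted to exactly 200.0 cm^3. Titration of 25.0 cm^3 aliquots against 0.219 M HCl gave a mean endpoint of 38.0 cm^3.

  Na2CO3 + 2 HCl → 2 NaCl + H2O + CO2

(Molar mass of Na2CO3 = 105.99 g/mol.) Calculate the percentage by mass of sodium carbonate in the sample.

n(HCl) per titration = 0.0380 × 0.219 = 8.32 × 10^-3 mol
From the 1:2 ratio, n(Na2CO3) in each aliquot = 1/2 × 8.32 × 10^-3 = 4.16 × 10^-3 mol
n(Na2CO3) in the whole flask = 4.16 × 10^-3 × 200.0/25.0 = 0.0333 mol
mass of Na2CO3 = 0.0333 × 105.99 = 3.53 g
% Na2CO3 = 3.53 / 4.22 × 100 = 83.6 %

83.6 %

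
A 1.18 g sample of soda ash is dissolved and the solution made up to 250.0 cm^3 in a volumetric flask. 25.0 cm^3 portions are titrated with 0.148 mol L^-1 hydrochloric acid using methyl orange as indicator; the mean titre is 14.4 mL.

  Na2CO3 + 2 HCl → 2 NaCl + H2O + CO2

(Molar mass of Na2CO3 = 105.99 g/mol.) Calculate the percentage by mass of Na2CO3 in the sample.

n(HCl) per titration = 0.0144 × 0.148 = 2.13 × 10^-3 mol
From the 1:2 ratio, n(Na2CO3) in each aliquot = 1/2 × 2.13 × 10^-3 = 1.07 × 10^-3 mol
n(Na2CO3) in the whole flask = 1.07 × 10^-3 × 250.0/25.0 = 0.0107 mol
mass of Na2CO3 = 0.0107 × 105.99 = 1.13 g
% Na2CO3 = 1.13 / 1.18 × 100 = 95.7 %

95.7 %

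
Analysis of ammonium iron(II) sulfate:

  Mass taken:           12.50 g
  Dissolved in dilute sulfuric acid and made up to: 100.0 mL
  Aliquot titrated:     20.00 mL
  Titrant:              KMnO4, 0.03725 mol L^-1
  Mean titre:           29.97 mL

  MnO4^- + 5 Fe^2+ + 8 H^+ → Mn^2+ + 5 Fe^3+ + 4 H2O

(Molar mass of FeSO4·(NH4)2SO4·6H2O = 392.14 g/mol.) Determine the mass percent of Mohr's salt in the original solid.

87.56 %

n(KMnO4) per titration = 0.02997 × 0.03725 = 1.116 × 10^-3 mol
From the 5:1 ratio, n(FeSO4·(NH4)2SO4·6H2O) in each aliquot = 5/1 × 1.116 × 10^-3 = 5.582 × 10^-3 mol
n(FeSO4·(NH4)2SO4·6H2O) in the whole flask = 5.582 × 10^-3 × 100.0/20.00 = 0.02791 mol
mass of FeSO4·(NH4)2SO4·6H2O = 0.02791 × 392.14 = 10.94 g
% FeSO4·(NH4)2SO4·6H2O = 10.94 / 12.50 × 100 = 87.56 %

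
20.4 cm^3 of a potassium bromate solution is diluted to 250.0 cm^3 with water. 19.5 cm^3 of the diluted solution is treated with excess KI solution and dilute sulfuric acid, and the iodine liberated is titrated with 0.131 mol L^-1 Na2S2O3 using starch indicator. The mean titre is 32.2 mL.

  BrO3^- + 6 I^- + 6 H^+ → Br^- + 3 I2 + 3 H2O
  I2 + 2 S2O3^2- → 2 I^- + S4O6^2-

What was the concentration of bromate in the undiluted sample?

n(S2O3^2-) = 0.0322 × 0.131 = 4.22 × 10^-3 mol
n(I2) = n(S2O3^2-)/2 = 2.11 × 10^-3 mol
From the 1:3 ratio, n(BrO3^-) in the aliquot = 1/3 × 2.11 × 10^-3 = 7.03 × 10^-4 mol
[BrO3^-]_dilute = 7.03 × 10^-4 / 0.0195 = 0.0361 mol/L
[BrO3^-]_original = 0.0361 × 250.0/20.4 = 0.442 mol/L

0.442 mol/L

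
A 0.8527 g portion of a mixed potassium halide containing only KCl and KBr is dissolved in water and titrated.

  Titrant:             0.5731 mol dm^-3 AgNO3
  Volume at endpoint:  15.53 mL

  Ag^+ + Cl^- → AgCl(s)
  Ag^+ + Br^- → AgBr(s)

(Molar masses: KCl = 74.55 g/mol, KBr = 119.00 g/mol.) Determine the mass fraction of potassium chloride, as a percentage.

n(AgNO3) = 0.01553 × 0.5731 = 8.900 × 10^-3 mol
Let x = n(KCl), y = n(KBr).
Titrant: 1x + 1y = 8.900 × 10^-3;  mass: 74.55x + 119.00y = 0.8527
Solving, x = 4.644 × 10^-3 mol, y = 4.256 × 10^-3 mol
mass of KCl = 4.644 × 10^-3 × 74.55 = 0.3462 g
% KCl = 0.3462 / 0.8527 × 100 = 40.60 %

40.60 %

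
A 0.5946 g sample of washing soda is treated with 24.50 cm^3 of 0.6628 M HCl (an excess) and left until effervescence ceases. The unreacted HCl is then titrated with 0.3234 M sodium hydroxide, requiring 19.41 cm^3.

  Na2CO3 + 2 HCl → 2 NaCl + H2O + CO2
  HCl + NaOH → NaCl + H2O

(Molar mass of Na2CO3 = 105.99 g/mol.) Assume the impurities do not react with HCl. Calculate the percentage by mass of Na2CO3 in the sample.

88.78 %

n(HCl) added = 0.02450 × 0.6628 = 0.01624 mol
n(NaOH) used in back-titration = 0.01941 × 0.3234 = 6.277 × 10^-3 mol
n(HCl) left over = 6.277 × 10^-3 mol (1:1 ratio)
n(HCl) consumed by analyte = 0.01624 − 6.277 × 10^-3 = 9.961 × 10^-3 mol
From the 1:2 ratio, n(Na2CO3) = 1/2 × 9.961 × 10^-3 = 4.981 × 10^-3 mol
mass of Na2CO3 = 4.981 × 10^-3 × 105.99 = 0.5279 g
% Na2CO3 = 0.5279 / 0.5946 × 100 = 88.78 %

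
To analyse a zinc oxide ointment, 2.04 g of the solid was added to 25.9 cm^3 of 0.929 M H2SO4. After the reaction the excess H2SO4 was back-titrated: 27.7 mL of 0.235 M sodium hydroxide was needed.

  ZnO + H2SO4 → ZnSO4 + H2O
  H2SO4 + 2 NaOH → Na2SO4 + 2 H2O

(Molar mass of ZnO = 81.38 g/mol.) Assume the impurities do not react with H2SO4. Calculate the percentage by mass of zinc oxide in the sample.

83.0 %

n(H2SO4) added = 0.0259 × 0.929 = 0.0241 mol
n(NaOH) used in back-titration = 0.0277 × 0.235 = 6.51 × 10^-3 mol
From the 1:2 ratio, n(H2SO4) left over = 1/2 × 6.51 × 10^-3 = 3.25 × 10^-3 mol
n(H2SO4) consumed by analyte = 0.0241 − 3.25 × 10^-3 = 0.0208 mol
n(ZnO) = 0.0208 mol (1:1 ratio)
mass of ZnO = 0.0208 × 81.38 = 1.69 g
% ZnO = 1.69 / 2.04 × 100 = 83.0 %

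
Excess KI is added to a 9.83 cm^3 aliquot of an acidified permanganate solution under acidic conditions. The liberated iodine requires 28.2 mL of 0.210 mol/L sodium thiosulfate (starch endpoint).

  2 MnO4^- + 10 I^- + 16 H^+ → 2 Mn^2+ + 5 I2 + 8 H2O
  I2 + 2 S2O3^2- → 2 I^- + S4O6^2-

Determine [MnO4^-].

0.120 mol/L

n(S2O3^2-) = 0.0282 × 0.210 = 5.92 × 10^-3 mol
n(I2) = n(S2O3^2-)/2 = 2.96 × 10^-3 mol
From the 2:5 ratio, n(MnO4^-) in the aliquot = 2/5 × 2.96 × 10^-3 = 1.18 × 10^-3 mol
[MnO4^-] = 1.18 × 10^-3 / 0.00983 = 0.120 mol/L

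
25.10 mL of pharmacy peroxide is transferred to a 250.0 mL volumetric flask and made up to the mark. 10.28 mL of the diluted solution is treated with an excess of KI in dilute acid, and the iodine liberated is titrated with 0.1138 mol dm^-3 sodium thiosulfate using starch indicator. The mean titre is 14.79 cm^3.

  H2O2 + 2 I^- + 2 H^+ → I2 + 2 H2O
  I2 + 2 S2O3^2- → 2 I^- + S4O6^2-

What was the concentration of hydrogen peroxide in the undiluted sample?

n(S2O3^2-) = 0.01479 × 0.1138 = 1.683 × 10^-3 mol
n(I2) = n(S2O3^2-)/2 = 8.416 × 10^-4 mol
n(H2O2) in the aliquot = 8.416 × 10^-4 mol (1:1 ratio)
[H2O2]_dilute = 8.416 × 10^-4 / 0.01028 = 0.08186 mol/L
[H2O2]_original = 0.08186 × 250.0/25.10 = 0.8154 mol/L

0.8154 mol/L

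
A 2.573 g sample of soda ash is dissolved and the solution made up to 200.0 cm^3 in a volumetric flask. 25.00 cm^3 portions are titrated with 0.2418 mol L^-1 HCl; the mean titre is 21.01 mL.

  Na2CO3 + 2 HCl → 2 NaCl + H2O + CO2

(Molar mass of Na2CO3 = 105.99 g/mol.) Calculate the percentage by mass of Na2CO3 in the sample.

83.71 %

n(HCl) per titration = 0.02101 × 0.2418 = 5.080 × 10^-3 mol
From the 1:2 ratio, n(Na2CO3) in each aliquot = 1/2 × 5.080 × 10^-3 = 2.540 × 10^-3 mol
n(Na2CO3) in the whole flask = 2.540 × 10^-3 × 200.0/25.00 = 0.02032 mol
mass of Na2CO3 = 0.02032 × 105.99 = 2.154 g
% Na2CO3 = 2.154 / 2.573 × 100 = 83.71 %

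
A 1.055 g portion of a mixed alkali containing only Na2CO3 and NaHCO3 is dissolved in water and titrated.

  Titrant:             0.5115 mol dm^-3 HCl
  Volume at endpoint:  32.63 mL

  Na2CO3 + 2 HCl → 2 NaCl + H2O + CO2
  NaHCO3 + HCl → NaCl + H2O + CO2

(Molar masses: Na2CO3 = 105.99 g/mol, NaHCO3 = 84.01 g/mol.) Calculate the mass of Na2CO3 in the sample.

n(HCl) = 0.03263 × 0.5115 = 0.01669 mol
Let x = n(Na2CO3), y = n(NaHCO3).
Titrant: 2x + 1y = 0.01669;  mass: 105.99x + 84.01y = 1.055
Solving, x = 5.596 × 10^-3 mol, y = 5.497 × 10^-3 mol
mass of Na2CO3 = 5.596 × 10^-3 × 105.99 = 0.5932 g

0.5932 g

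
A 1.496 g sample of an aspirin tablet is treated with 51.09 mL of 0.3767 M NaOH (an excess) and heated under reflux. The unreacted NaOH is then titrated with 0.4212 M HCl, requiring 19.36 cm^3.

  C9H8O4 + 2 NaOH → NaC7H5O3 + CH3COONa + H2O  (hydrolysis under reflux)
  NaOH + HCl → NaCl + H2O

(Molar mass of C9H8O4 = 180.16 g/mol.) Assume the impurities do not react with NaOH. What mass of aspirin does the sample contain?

n(NaOH) added = 0.05109 × 0.3767 = 0.01925 mol
n(HCl) used in back-titration = 0.01936 × 0.4212 = 8.154 × 10^-3 mol
n(NaOH) left over = 8.154 × 10^-3 mol (1:1 ratio)
n(NaOH) consumed by analyte = 0.01925 − 8.154 × 10^-3 = 0.01109 mol
From the 1:2 ratio, n(C9H8O4) = 1/2 × 0.01109 = 5.546 × 10^-3 mol
mass of C9H8O4 = 5.546 × 10^-3 × 180.16 = 0.9991 g

0.9991 g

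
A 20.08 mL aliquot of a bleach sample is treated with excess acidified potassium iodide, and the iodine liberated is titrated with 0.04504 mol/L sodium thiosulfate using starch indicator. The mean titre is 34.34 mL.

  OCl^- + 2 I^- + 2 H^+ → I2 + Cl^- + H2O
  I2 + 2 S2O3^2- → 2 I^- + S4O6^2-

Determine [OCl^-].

n(S2O3^2-) = 0.03434 × 0.04504 = 1.547 × 10^-3 mol
n(I2) = n(S2O3^2-)/2 = 7.733 × 10^-4 mol
n(OCl^-) in the aliquot = 7.733 × 10^-4 mol (1:1 ratio)
[OCl^-] = 7.733 × 10^-4 / 0.02008 = 0.03851 mol/L

0.03851 mol/L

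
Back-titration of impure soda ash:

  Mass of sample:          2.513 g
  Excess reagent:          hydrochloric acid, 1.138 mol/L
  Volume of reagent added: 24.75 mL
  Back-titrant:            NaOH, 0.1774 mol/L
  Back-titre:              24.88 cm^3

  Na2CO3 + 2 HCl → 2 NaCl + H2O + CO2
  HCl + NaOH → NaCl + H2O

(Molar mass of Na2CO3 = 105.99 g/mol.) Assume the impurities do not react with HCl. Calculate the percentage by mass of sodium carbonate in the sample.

50.09 %

n(HCl) added = 0.02475 × 1.138 = 0.02817 mol
n(NaOH) used in back-titration = 0.02488 × 0.1774 = 4.414 × 10^-3 mol
n(HCl) left over = 4.414 × 10^-3 mol (1:1 ratio)
n(HCl) consumed by analyte = 0.02817 − 4.414 × 10^-3 = 0.02375 mol
From the 1:2 ratio, n(Na2CO3) = 1/2 × 0.02375 = 0.01188 mol
mass of Na2CO3 = 0.01188 × 105.99 = 1.259 g
% Na2CO3 = 1.259 / 2.513 × 100 = 50.09 %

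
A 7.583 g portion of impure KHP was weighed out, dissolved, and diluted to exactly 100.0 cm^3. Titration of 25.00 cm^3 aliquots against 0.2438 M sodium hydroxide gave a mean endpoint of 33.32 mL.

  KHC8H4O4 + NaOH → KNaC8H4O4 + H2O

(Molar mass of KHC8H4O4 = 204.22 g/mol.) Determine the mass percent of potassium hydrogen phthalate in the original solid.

87.51 %

n(NaOH) per titration = 0.03332 × 0.2438 = 8.123 × 10^-3 mol
n(KHC8H4O4) in each aliquot = 8.123 × 10^-3 mol (1:1 ratio)
n(KHC8H4O4) in the whole flask = 8.123 × 10^-3 × 100.0/25.00 = 0.03249 mol
mass of KHC8H4O4 = 0.03249 × 204.22 = 6.636 g
% KHC8H4O4 = 6.636 / 7.583 × 100 = 87.51 %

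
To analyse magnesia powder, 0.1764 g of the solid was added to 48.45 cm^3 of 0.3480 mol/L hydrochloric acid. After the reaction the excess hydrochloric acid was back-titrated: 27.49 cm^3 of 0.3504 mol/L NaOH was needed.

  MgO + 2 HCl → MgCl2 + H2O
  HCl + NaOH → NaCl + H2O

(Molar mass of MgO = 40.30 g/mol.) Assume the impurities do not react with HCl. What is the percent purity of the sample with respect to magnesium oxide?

82.57 %

n(HCl) added = 0.04845 × 0.3480 = 0.01686 mol
n(NaOH) used in back-titration = 0.02749 × 0.3504 = 9.632 × 10^-3 mol
n(HCl) left over = 9.632 × 10^-3 mol (1:1 ratio)
n(HCl) consumed by analyte = 0.01686 − 9.632 × 10^-3 = 7.228 × 10^-3 mol
From the 1:2 ratio, n(MgO) = 1/2 × 7.228 × 10^-3 = 3.614 × 10^-3 mol
mass of MgO = 3.614 × 10^-3 × 40.30 = 0.1456 g
% MgO = 0.1456 / 0.1764 × 100 = 82.57 %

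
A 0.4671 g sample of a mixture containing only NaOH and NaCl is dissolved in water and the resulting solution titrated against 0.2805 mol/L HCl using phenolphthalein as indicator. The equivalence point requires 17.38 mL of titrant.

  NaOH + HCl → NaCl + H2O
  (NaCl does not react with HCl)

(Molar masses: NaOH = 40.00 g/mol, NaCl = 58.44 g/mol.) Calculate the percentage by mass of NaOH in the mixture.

41.75 %

n(HCl) = 0.01738 × 0.2805 = 4.875 × 10^-3 mol
Let x = n(NaOH), y = n(NaCl).
Titrant: 1x = 4.875 × 10^-3;  mass: 40.00x + 58.44y = 0.4671
Solving, x = 4.875 × 10^-3 mol, y = 4.656 × 10^-3 mol
mass of NaOH = 4.875 × 10^-3 × 40.00 = 0.1950 g
% NaOH = 0.1950 / 0.4671 × 100 = 41.75 %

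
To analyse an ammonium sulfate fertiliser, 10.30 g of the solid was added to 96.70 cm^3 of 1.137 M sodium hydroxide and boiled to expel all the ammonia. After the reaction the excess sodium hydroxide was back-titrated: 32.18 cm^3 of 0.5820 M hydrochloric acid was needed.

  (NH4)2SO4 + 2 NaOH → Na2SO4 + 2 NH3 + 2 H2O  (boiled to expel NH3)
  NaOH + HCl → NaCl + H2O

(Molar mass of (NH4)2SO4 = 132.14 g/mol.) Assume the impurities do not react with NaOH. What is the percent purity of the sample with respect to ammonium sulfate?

58.51 %

n(NaOH) added = 0.09670 × 1.137 = 0.1099 mol
n(HCl) used in back-titration = 0.03218 × 0.5820 = 0.01873 mol
n(NaOH) left over = 0.01873 mol (1:1 ratio)
n(NaOH) consumed by analyte = 0.1099 − 0.01873 = 0.09122 mol
From the 1:2 ratio, n((NH4)2SO4) = 1/2 × 0.09122 = 0.04561 mol
mass of (NH4)2SO4 = 0.04561 × 132.14 = 6.027 g
% (NH4)2SO4 = 6.027 / 10.30 × 100 = 58.51 %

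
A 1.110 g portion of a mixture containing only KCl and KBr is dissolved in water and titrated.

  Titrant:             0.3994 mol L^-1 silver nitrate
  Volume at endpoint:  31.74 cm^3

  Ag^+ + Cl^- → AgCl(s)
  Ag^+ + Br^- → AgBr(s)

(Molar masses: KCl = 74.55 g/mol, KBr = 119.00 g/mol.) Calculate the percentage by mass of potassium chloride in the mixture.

n(AgNO3) = 0.03174 × 0.3994 = 0.01268 mol
Let x = n(KCl), y = n(KBr).
Titrant: 1x + 1y = 0.01268;  mass: 74.55x + 119.00y = 1.110
Solving, x = 8.966 × 10^-3 mol, y = 3.711 × 10^-3 mol
mass of KCl = 8.966 × 10^-3 × 74.55 = 0.6684 g
% KCl = 0.6684 / 1.110 × 100 = 60.22 %

60.22 %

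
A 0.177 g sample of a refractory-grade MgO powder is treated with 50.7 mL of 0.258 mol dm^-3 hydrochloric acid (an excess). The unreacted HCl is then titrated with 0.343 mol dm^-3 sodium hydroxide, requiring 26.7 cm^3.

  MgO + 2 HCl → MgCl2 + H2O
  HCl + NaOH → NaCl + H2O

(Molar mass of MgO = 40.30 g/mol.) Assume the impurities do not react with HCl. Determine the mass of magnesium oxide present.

0.0790 g

n(HCl) added = 0.0507 × 0.258 = 0.0131 mol
n(NaOH) used in back-titration = 0.0267 × 0.343 = 9.16 × 10^-3 mol
n(HCl) left over = 9.16 × 10^-3 mol (1:1 ratio)
n(HCl) consumed by analyte = 0.0131 − 9.16 × 10^-3 = 3.92 × 10^-3 mol
From the 1:2 ratio, n(MgO) = 1/2 × 3.92 × 10^-3 = 1.96 × 10^-3 mol
mass of MgO = 1.96 × 10^-3 × 40.30 = 0.0790 g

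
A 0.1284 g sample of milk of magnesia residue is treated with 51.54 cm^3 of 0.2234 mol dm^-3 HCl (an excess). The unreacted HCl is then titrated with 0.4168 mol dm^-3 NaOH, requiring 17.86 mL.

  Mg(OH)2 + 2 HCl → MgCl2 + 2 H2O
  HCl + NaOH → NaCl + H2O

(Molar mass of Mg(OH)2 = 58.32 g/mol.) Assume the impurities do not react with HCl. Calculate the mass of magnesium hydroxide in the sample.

0.1187 g

n(HCl) added = 0.05154 × 0.2234 = 0.01151 mol
n(NaOH) used in back-titration = 0.01786 × 0.4168 = 7.444 × 10^-3 mol
n(HCl) left over = 7.444 × 10^-3 mol (1:1 ratio)
n(HCl) consumed by analyte = 0.01151 − 7.444 × 10^-3 = 4.070 × 10^-3 mol
From the 1:2 ratio, n(Mg(OH)2) = 1/2 × 4.070 × 10^-3 = 2.035 × 10^-3 mol
mass of Mg(OH)2 = 2.035 × 10^-3 × 58.32 = 0.1187 g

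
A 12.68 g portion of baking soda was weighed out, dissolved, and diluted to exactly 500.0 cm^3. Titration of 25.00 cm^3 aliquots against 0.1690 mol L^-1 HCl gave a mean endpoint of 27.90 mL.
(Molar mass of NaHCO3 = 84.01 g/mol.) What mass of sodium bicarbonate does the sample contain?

7.922 g

NaHCO3 + HCl → NaCl + H2O + CO2
n(HCl) per titration = 0.02790 × 0.1690 = 4.715 × 10^-3 mol
n(NaHCO3) in each aliquot = 4.715 × 10^-3 mol (1:1 ratio)
n(NaHCO3) in the whole flask = 4.715 × 10^-3 × 500.0/25.00 = 0.09430 mol
mass of NaHCO3 = 0.09430 × 84.01 = 7.922 g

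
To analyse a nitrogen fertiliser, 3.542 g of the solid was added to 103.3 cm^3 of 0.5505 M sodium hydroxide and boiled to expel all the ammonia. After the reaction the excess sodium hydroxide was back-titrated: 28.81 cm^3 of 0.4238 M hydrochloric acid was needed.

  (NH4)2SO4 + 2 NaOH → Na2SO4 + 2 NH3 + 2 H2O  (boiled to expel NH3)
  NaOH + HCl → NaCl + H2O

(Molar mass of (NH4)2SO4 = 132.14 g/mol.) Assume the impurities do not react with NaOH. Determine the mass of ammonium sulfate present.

2.950 g

n(NaOH) added = 0.1033 × 0.5505 = 0.05687 mol
n(HCl) used in back-titration = 0.02881 × 0.4238 = 0.01221 mol
n(NaOH) left over = 0.01221 mol (1:1 ratio)
n(NaOH) consumed by analyte = 0.05687 − 0.01221 = 0.04466 mol
From the 1:2 ratio, n((NH4)2SO4) = 1/2 × 0.04466 = 0.02233 mol
mass of (NH4)2SO4 = 0.02233 × 132.14 = 2.950 g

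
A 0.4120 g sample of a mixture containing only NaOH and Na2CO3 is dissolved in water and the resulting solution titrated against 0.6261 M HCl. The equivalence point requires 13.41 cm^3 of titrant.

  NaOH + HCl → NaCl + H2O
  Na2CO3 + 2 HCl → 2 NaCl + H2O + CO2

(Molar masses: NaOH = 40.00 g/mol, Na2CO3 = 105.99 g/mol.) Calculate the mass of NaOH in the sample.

n(HCl) = 0.01341 × 0.6261 = 8.396 × 10^-3 mol
Let x = n(NaOH), y = n(Na2CO3).
Titrant: 1x + 2y = 8.396 × 10^-3;  mass: 40.00x + 105.99y = 0.4120
Solving, x = 2.535 × 10^-3 mol, y = 2.930 × 10^-3 mol
mass of NaOH = 2.535 × 10^-3 × 40.00 = 0.1014 g

0.1014 g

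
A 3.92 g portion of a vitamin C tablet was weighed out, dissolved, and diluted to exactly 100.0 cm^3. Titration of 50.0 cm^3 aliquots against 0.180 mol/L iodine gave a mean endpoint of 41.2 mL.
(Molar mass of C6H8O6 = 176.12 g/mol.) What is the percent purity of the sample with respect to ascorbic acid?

66.6 %

C6H8O6 + I2 → C6H6O6 + 2 HI
n(I2) per titration = 0.0412 × 0.180 = 7.42 × 10^-3 mol
n(C6H8O6) in each aliquot = 7.42 × 10^-3 mol (1:1 ratio)
n(C6H8O6) in the whole flask = 7.42 × 10^-3 × 100.0/50.0 = 0.0148 mol
mass of C6H8O6 = 0.0148 × 176.12 = 2.61 g
% C6H8O6 = 2.61 / 3.92 × 100 = 66.6 %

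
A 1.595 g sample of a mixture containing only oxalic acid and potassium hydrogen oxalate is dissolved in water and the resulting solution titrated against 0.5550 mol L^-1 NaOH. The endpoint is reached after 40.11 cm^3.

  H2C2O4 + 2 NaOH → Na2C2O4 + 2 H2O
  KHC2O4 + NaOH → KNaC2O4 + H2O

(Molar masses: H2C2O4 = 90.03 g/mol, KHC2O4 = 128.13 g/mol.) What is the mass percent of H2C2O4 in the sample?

n(NaOH) = 0.04011 × 0.5550 = 0.02226 mol
Let x = n(H2C2O4), y = n(KHC2O4).
Titrant: 2x + 1y = 0.02226;  mass: 90.03x + 128.13y = 1.595
Solving, x = 7.564 × 10^-3 mol, y = 7.134 × 10^-3 mol
mass of H2C2O4 = 7.564 × 10^-3 × 90.03 = 0.6810 g
% H2C2O4 = 0.6810 / 1.595 × 100 = 42.69 %

42.69 %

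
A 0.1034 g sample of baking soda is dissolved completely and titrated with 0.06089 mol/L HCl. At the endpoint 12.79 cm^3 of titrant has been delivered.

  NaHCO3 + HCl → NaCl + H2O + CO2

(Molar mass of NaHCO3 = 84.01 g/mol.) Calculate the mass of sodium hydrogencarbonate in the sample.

n(HCl) = 0.01279 L × 0.06089 mol/L = 7.788 × 10^-4 mol
n(NaHCO3) = 7.788 × 10^-4 mol (1:1 ratio)
mass of NaHCO3 = 7.788 × 10^-4 × 84.01 g/mol = 0.06543 g

0.06543 g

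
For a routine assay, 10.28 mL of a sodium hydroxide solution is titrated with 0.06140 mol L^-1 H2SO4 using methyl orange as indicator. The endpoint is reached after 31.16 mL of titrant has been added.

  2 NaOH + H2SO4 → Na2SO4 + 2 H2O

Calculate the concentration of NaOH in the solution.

0.3722 mol/L

n(H2SO4) = 0.03116 L × 0.06140 mol/L = 1.913 × 10^-3 mol
From the 2:1 mole ratio, n(NaOH) = 2/1 × 1.913 × 10^-3 = 3.826 × 10^-3 mol
[NaOH] = 3.826 × 10^-3 mol / 0.01028 L = 0.3722 mol/L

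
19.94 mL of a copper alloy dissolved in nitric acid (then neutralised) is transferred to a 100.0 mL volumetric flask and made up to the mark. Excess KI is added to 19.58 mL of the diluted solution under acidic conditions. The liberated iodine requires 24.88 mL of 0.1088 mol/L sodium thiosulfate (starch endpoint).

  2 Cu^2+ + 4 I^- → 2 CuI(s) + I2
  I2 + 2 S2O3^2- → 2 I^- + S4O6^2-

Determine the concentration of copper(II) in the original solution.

n(S2O3^2-) = 0.02488 × 0.1088 = 2.707 × 10^-3 mol
n(I2) = n(S2O3^2-)/2 = 1.353 × 10^-3 mol
From the 2:1 ratio, n(Cu2+) in the aliquot = 2/1 × 1.353 × 10^-3 = 2.707 × 10^-3 mol
[Cu2+]_dilute = 2.707 × 10^-3 / 0.01958 = 0.1383 mol/L
[Cu2+]_original = 0.1383 × 100.0/19.94 = 0.6933 mol/L

0.6933 mol/L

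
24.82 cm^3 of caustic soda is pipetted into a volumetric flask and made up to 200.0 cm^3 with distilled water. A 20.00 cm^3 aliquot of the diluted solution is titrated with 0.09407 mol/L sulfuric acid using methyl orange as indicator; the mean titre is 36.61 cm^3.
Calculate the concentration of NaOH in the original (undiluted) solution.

2.775 mol/L

2 NaOH + H2SO4 → Na2SO4 + 2 H2O
n(H2SO4) = 0.03661 × 0.09407 = 3.444 × 10^-3 mol
From the 2:1 ratio, n(NaOH) in the aliquot = 2/1 × 3.444 × 10^-3 = 6.888 × 10^-3 mol
[NaOH]_dilute = 6.888 × 10^-3 / 0.02000 = 0.3444 mol/L
Dilution factor = 200.0 / 24.82 = 8.058
[NaOH]_stock = 0.3444 × 8.058 = 2.775 mol/L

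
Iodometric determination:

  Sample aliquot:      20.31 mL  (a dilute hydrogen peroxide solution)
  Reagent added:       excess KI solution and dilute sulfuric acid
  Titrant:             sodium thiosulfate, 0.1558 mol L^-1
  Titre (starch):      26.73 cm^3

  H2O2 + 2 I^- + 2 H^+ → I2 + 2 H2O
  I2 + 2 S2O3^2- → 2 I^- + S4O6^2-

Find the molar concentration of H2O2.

n(S2O3^2-) = 0.02673 × 0.1558 = 4.165 × 10^-3 mol
n(I2) = n(S2O3^2-)/2 = 2.082 × 10^-3 mol
n(H2O2) in the aliquot = 2.082 × 10^-3 mol (1:1 ratio)
[H2O2] = 2.082 × 10^-3 / 0.02031 = 0.1025 mol/L

0.1025 mol/L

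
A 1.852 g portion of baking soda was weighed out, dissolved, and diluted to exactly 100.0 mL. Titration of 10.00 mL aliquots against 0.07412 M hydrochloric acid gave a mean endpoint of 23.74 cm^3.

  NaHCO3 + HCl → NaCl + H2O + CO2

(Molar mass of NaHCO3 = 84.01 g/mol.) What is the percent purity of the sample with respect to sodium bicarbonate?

79.82 %

n(HCl) per titration = 0.02374 × 0.07412 = 1.760 × 10^-3 mol
n(NaHCO3) in each aliquot = 1.760 × 10^-3 mol (1:1 ratio)
n(NaHCO3) in the whole flask = 1.760 × 10^-3 × 100.0/10.00 = 0.01760 mol
mass of NaHCO3 = 0.01760 × 84.01 = 1.478 g
% NaHCO3 = 1.478 / 1.852 × 100 = 79.82 %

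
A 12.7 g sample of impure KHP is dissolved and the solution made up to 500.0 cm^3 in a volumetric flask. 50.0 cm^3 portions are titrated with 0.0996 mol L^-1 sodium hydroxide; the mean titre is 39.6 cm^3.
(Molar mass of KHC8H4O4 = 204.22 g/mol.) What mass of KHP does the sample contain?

KHC8H4O4 + NaOH → KNaC8H4O4 + H2O
n(NaOH) per titration = 0.0396 × 0.0996 = 3.94 × 10^-3 mol
n(KHC8H4O4) in each aliquot = 3.94 × 10^-3 mol (1:1 ratio)
n(KHC8H4O4) in the whole flask = 3.94 × 10^-3 × 500.0/50.0 = 0.0394 mol
mass of KHC8H4O4 = 0.0394 × 204.22 = 8.05 g

8.05 g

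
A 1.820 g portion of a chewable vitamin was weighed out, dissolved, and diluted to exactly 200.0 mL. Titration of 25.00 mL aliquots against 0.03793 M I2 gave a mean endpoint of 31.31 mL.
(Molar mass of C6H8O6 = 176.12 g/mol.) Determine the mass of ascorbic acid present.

1.673 g

C6H8O6 + I2 → C6H6O6 + 2 HI
n(I2) per titration = 0.03131 × 0.03793 = 1.188 × 10^-3 mol
n(C6H8O6) in each aliquot = 1.188 × 10^-3 mol (1:1 ratio)
n(C6H8O6) in the whole flask = 1.188 × 10^-3 × 200.0/25.00 = 9.501 × 10^-3 mol
mass of C6H8O6 = 9.501 × 10^-3 × 176.12 = 1.673 g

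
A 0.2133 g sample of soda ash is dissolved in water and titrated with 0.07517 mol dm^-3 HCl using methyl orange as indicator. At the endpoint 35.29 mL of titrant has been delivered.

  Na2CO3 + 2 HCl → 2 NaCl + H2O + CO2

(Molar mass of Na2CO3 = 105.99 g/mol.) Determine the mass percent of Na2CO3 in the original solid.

n(HCl) = 0.03529 L × 0.07517 mol/L = 2.653 × 10^-3 mol
From the 1:2 ratio, n(Na2CO3) = 1/2 × 2.653 × 10^-3 = 1.326 × 10^-3 mol
mass of Na2CO3 = 1.326 × 10^-3 × 105.99 g/mol = 0.1406 g
% Na2CO3 = 0.1406 / 0.2133 × 100 = 65.91 %

65.91 %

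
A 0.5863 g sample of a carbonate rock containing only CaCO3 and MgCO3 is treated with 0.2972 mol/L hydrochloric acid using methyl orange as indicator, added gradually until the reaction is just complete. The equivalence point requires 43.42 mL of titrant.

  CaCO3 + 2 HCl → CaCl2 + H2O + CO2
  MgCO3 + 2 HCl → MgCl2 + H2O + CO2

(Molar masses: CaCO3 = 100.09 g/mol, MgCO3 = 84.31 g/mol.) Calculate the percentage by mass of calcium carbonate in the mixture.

n(HCl) = 0.04342 × 0.2972 = 0.01290 mol
Let x = n(CaCO3), y = n(MgCO3).
Titrant: 2x + 2y = 0.01290;  mass: 100.09x + 84.31y = 0.5863
Solving, x = 2.681 × 10^-3 mol, y = 3.771 × 10^-3 mol
mass of CaCO3 = 2.681 × 10^-3 × 100.09 = 0.2684 g
% CaCO3 = 0.2684 / 0.5863 × 100 = 45.78 %

45.78 %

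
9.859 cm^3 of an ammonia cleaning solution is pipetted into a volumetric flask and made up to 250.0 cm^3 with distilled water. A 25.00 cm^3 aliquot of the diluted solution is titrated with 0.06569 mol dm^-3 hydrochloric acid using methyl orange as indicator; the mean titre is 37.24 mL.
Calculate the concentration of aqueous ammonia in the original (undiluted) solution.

NH3 + HCl → NH4Cl
n(HCl) = 0.03724 × 0.06569 = 2.446 × 10^-3 mol
n(NH3) in the aliquot = 2.446 × 10^-3 mol (1:1 ratio)
[NH3]_dilute = 2.446 × 10^-3 / 0.02500 = 0.09785 mol/L
Dilution factor = 250.0 / 9.859 = 25.36
[NH3]_stock = 0.09785 × 25.36 = 2.481 mol/L

2.481 mol/L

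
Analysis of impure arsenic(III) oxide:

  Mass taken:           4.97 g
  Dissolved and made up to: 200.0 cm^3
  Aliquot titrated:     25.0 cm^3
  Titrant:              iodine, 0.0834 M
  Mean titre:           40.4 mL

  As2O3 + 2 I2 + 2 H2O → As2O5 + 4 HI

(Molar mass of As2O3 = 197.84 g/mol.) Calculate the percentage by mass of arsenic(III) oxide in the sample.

n(I2) per titration = 0.0404 × 0.0834 = 3.37 × 10^-3 mol
From the 1:2 ratio, n(As2O3) in each aliquot = 1/2 × 3.37 × 10^-3 = 1.68 × 10^-3 mol
n(As2O3) in the whole flask = 1.68 × 10^-3 × 200.0/25.0 = 0.0135 mol
mass of As2O3 = 0.0135 × 197.84 = 2.67 g
% As2O3 = 2.67 / 4.97 × 100 = 53.6 %

53.6 %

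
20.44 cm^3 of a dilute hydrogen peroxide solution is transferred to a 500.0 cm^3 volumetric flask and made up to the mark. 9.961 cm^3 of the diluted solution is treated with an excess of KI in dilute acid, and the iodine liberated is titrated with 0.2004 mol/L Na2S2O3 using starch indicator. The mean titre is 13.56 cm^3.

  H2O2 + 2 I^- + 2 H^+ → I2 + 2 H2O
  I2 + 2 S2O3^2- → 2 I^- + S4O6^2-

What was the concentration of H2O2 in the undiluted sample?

n(S2O3^2-) = 0.01356 × 0.2004 = 2.717 × 10^-3 mol
n(I2) = n(S2O3^2-)/2 = 1.359 × 10^-3 mol
n(H2O2) in the aliquot = 1.359 × 10^-3 mol (1:1 ratio)
[H2O2]_dilute = 1.359 × 10^-3 / 0.009961 = 0.1364 mol/L
[H2O2]_original = 0.1364 × 500.0/20.44 = 3.337 mol/L

3.337 mol/L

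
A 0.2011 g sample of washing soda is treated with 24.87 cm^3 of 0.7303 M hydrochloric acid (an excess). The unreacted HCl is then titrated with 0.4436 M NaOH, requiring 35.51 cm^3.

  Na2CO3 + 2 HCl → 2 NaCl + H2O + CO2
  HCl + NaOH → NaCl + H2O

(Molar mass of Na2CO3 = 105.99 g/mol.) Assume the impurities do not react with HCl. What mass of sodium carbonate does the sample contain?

0.1277 g

n(HCl) added = 0.02487 × 0.7303 = 0.01816 mol
n(NaOH) used in back-titration = 0.03551 × 0.4436 = 0.01575 mol
n(HCl) left over = 0.01575 mol (1:1 ratio)
n(HCl) consumed by analyte = 0.01816 − 0.01575 = 2.410 × 10^-3 mol
From the 1:2 ratio, n(Na2CO3) = 1/2 × 2.410 × 10^-3 = 1.205 × 10^-3 mol
mass of Na2CO3 = 1.205 × 10^-3 × 105.99 = 0.1277 g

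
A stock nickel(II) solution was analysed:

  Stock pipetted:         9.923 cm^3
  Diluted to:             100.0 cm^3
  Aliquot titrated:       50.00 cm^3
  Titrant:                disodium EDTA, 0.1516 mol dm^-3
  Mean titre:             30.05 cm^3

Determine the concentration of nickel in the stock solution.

0.9182 mol/L

Ni^2+ + EDTA^4- → [Ni(EDTA)]^2-
n(EDTA) = 0.03005 × 0.1516 = 4.556 × 10^-3 mol
n(Ni2+) in the aliquot = 4.556 × 10^-3 mol (1:1 ratio)
[Ni2+]_dilute = 4.556 × 10^-3 / 0.05000 = 0.09111 mol/L
Dilution factor = 100.0 / 9.923 = 10.08
[Ni2+]_stock = 0.09111 × 10.08 = 0.9182 mol/L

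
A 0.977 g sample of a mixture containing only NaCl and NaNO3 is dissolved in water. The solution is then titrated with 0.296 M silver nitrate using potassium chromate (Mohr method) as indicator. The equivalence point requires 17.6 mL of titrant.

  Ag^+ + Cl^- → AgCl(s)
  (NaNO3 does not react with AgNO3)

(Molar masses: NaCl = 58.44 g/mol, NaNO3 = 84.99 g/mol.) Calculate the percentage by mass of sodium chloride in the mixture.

n(AgNO3) = 0.0176 × 0.296 = 5.21 × 10^-3 mol
Let x = n(NaCl), y = n(NaNO3).
Titrant: 1x = 5.21 × 10^-3;  mass: 58.44x + 84.99y = 0.977
Solving, x = 5.21 × 10^-3 mol, y = 7.91 × 10^-3 mol
mass of NaCl = 5.21 × 10^-3 × 58.44 = 0.304 g
% NaCl = 0.304 / 0.977 × 100 = 31.2 %

31.2 %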